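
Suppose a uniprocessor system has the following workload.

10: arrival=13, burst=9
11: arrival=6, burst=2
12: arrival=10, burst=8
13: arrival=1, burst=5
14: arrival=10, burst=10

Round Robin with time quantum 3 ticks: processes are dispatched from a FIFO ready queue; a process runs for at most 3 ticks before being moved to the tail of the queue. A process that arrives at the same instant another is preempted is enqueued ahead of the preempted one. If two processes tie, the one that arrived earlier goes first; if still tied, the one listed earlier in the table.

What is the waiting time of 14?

17

Schedule: | idle 0-1 | 13 1-6 | 11 6-8 | idle 8-10 | 12 10-13 | 14 13-16 | 10 16-19 | 12 19-22 | 14 22-25 | 10 25-28 | 12 28-30 | 14 30-33 | 10 33-36 | 14 36-37 |
Completion: 10=36  11=8  12=30  13=6  14=37
Waiting(14) = turnaround − burst = 27 − 10 = 17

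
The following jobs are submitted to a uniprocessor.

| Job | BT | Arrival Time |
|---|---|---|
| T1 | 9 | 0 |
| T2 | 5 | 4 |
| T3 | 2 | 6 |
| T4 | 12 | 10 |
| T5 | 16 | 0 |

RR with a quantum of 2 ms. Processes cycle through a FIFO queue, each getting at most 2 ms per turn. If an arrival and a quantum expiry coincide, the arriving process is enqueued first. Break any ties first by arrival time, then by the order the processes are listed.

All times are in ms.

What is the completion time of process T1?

Schedule: | T1 0-2 | T5 2-4 | T1 4-6 | T2 6-8 | T5 8-10 | T3 10-12 | T1 12-14 | T2 14-16 | T4 16-18 | T5 18-20 | T1 20-22 | T2 22-23 | T4 23-25 | T5 25-27 | T1 27-28 | T4 28-30 | T5 30-32 | T4 32-34 | T5 34-36 | T4 36-38 | T5 38-40 | T4 40-42 | T5 42-44 |
Completion: T1=28  T2=23  T3=12  T4=42  T5=44
Turnaround (C−A): T1=28  T2=19  T3=6  T4=32  T5=44

28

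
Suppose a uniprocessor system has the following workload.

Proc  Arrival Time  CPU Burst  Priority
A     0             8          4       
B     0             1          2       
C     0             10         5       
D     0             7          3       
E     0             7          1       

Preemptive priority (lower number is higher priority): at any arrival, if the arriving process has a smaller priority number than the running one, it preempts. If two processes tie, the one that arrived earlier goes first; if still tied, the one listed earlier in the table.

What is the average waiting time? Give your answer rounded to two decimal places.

Timeline: | E 0-7 | B 7-8 | D 8-15 | A 15-23 | C 23-33 |
Completion: A=23  B=8  C=33  D=15  E=7
Turnaround (C−A): A=23  B=8  C=33  D=15  E=7
Waiting times: A=15, B=7, C=23, D=8, E=0
Average waiting = (15+7+23+8+0) / 5 = 53/5 = 10.60

10.60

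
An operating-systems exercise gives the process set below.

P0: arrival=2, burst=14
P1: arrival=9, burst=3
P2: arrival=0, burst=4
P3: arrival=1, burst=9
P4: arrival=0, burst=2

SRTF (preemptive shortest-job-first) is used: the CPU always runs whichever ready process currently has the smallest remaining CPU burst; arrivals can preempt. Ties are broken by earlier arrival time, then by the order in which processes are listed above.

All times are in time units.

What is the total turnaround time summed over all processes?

58

Gantt: | P4 0-2 | P2 2-6 | P3 6-9 | P1 9-12 | P3 12-18 | P0 18-32 |
Completion: P0=32  P1=12  P2=6  P3=18  P4=2
Turnaround (C−A): P0=30  P1=3  P2=6  P3=17  P4=2
Turnaround = completion − arrival: P0=30, P1=3, P2=6, P3=17, P4=2
Total turnaround = 30 + 3 + 6 + 17 + 2 = 58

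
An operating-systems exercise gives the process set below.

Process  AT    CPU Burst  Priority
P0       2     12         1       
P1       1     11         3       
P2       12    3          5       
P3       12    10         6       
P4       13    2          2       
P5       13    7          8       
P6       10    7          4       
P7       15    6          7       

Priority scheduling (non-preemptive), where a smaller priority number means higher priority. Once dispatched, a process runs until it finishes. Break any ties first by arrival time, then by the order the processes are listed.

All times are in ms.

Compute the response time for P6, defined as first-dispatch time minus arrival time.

Timeline: | idle 0-1 | P1 1-12 | P0 12-24 | P4 24-26 | P6 26-33 | P2 33-36 | P3 36-46 | P7 46-52 | P5 52-59 |
Completion: P0=24  P1=12  P2=36  P3=46  P4=26  P5=59  P6=33  P7=52
Response(P6) = first start − arrival = 26 − 10 = 16

16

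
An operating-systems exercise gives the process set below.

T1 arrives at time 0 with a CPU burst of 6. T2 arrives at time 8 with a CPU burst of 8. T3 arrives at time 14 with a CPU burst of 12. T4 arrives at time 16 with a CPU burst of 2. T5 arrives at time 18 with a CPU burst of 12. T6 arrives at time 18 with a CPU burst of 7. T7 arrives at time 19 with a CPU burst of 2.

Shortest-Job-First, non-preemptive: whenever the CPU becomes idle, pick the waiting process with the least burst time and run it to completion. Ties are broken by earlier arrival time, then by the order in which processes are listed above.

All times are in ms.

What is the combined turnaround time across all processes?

89

Timeline: | T1 0-6 | idle 6-8 | T2 8-16 | T4 16-18 | T6 18-25 | T7 25-27 | T3 27-39 | T5 39-51 |
Completion: T1=6  T2=16  T3=39  T4=18  T5=51  T6=25  T7=27
Turnaround (C−A): T1=6  T2=8  T3=25  T4=2  T5=33  T6=7  T7=8
Turnaround = completion − arrival: T1=6, T2=8, T3=25, T4=2, T5=33, T6=7, T7=8
Total turnaround = 6 + 8 + 25 + 2 + 33 + 7 + 8 = 89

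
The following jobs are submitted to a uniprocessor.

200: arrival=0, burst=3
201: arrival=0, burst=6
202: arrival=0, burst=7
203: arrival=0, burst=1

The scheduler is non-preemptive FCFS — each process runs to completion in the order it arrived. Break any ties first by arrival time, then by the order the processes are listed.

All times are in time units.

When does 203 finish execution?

17

Schedule: | 200 0-3 | 201 3-9 | 202 9-16 | 203 16-17 |
Completion: 200=3  201=9  202=16  203=17
Turnaround (C−A): 200=3  201=9  202=16  203=17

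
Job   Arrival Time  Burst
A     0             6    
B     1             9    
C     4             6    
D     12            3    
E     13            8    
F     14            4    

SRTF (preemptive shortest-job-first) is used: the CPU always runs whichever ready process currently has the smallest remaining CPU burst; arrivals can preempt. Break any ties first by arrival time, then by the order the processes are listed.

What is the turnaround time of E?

Timeline: | A 0-6 | C 6-12 | D 12-15 | F 15-19 | E 19-27 | B 27-36 |
Completion: A=6  B=36  C=12  D=15  E=27  F=19
Turnaround (C−A): A=6  B=35  C=8  D=3  E=14  F=5
Turnaround(E) = completion − arrival = 27 − 13 = 14

14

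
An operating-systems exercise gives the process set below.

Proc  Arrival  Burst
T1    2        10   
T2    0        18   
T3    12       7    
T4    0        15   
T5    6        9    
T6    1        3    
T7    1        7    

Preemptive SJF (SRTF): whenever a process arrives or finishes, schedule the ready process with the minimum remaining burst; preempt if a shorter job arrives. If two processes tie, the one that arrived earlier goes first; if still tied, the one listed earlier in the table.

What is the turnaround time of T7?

Gantt: | T4 0-1 | T6 1-4 | T7 4-11 | T5 11-12 | T3 12-19 | T5 19-27 | T1 27-37 | T4 37-51 | T2 51-69 |
Completion: T1=37  T2=69  T3=19  T4=51  T5=27  T6=4  T7=11
Turnaround(T7) = completion − arrival = 11 − 1 = 10

10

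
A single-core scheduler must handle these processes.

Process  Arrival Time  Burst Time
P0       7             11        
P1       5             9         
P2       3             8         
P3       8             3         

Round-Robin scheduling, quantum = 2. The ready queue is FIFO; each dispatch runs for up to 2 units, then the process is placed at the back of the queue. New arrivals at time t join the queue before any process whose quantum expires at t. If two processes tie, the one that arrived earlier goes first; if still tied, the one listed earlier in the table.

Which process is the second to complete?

P2

Timeline: | idle 0-3 | P2 3-5 | P1 5-7 | P2 7-9 | P0 9-11 | P1 11-13 | P3 13-15 | P2 15-17 | P0 17-19 | P1 19-21 | P3 21-22 | P2 22-24 | P0 24-26 | P1 26-28 | P0 28-30 | P1 30-31 | P0 31-34 |
Completion: P0=34  P1=31  P2=24  P3=22
Turnaround (C−A): P0=27  P1=26  P2=21  P3=14
Finish order: P3 → P2 → P1 → P0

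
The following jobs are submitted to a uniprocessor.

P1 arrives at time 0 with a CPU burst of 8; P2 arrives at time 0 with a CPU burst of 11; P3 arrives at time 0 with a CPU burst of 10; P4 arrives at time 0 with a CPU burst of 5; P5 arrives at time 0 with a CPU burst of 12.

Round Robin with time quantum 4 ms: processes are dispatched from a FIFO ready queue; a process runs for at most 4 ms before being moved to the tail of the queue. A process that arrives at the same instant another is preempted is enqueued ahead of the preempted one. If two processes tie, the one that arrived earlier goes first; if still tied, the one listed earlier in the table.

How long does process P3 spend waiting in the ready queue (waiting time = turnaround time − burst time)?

32

Schedule: | P1 0-4 | P2 4-8 | P3 8-12 | P4 12-16 | P5 16-20 | P1 20-24 | P2 24-28 | P3 28-32 | P4 32-33 | P5 33-37 | P2 37-40 | P3 40-42 | P5 42-46 |
Completion: P1=24  P2=40  P3=42  P4=33  P5=46
Waiting(P3) = turnaround − burst = 42 − 10 = 32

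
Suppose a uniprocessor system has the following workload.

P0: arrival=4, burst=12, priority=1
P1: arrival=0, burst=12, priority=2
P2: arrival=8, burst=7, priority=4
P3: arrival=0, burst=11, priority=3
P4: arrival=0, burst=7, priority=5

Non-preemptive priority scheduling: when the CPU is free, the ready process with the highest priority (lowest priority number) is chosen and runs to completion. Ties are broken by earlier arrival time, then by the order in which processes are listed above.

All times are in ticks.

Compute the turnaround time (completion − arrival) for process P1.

12

Timeline: | P1 0-12 | P0 12-24 | P3 24-35 | P2 35-42 | P4 42-49 |
Completion: P0=24  P1=12  P2=42  P3=35  P4=49
Turnaround (C−A): P0=20  P1=12  P2=34  P3=35  P4=49
Turnaround(P1) = completion − arrival = 12 − 0 = 12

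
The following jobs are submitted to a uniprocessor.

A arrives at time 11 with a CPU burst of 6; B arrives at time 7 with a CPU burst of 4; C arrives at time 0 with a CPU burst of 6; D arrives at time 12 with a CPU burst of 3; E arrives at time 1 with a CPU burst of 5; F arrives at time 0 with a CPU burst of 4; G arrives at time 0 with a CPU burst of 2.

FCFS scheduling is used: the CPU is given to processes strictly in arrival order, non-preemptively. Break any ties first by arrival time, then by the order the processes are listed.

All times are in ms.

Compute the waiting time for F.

Timeline: | C 0-6 | F 6-10 | G 10-12 | E 12-17 | B 17-21 | A 21-27 | D 27-30 |
Completion: A=27  B=21  C=6  D=30  E=17  F=10  G=12
Waiting(F) = turnaround − burst = 10 − 4 = 6

6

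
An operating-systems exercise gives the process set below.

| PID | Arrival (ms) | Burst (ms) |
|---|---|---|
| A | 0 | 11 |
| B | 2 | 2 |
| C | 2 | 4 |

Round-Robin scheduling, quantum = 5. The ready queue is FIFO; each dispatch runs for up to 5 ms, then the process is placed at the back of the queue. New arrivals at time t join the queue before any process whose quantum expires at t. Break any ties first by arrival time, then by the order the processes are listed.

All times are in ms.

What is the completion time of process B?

7

Gantt: | A 0-5 | B 5-7 | C 7-11 | A 11-17 |
Completion: A=17  B=7  C=11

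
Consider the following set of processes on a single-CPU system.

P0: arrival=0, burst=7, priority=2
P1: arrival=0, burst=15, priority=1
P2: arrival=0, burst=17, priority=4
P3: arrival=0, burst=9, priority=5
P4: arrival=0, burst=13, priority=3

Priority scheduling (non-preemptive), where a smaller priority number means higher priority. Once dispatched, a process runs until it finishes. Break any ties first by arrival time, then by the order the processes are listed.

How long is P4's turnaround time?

Gantt: | P1 0-15 | P0 15-22 | P4 22-35 | P2 35-52 | P3 52-61 |
Completion: P0=22  P1=15  P2=52  P3=61  P4=35
Turnaround(P4) = completion − arrival = 35 − 0 = 35

35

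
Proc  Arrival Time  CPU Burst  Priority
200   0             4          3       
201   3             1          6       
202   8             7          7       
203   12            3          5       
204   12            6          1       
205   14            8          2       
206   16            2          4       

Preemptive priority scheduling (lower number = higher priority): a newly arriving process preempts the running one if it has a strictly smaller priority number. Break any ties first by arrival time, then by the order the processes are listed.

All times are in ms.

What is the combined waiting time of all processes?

Schedule: | 200 0-4 | 201 4-5 | idle 5-8 | 202 8-12 | 204 12-18 | 205 18-26 | 206 26-28 | 203 28-31 | 202 31-34 |
Completion: 200=4  201=5  202=34  203=31  204=18  205=26  206=28
Waiting = turnaround − burst: 200=0, 201=1, 202=19, 203=16, 204=0, 205=4, 206=10
Total waiting = 0 + 1 + 19 + 16 + 0 + 4 + 10 = 50

50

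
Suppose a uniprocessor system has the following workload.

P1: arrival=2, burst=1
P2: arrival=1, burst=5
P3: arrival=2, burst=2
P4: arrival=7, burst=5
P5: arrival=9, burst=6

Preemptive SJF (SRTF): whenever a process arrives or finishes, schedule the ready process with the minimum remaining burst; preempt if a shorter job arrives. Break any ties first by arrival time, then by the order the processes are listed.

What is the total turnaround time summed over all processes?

Schedule: | idle 0-1 | P2 1-2 | P1 2-3 | P3 3-5 | P2 5-9 | P4 9-14 | P5 14-20 |
Completion: P1=3  P2=9  P3=5  P4=14  P5=20
Turnaround = completion − arrival: P1=1, P2=8, P3=3, P4=7, P5=11
Total turnaround = 1 + 8 + 3 + 7 + 11 = 30

30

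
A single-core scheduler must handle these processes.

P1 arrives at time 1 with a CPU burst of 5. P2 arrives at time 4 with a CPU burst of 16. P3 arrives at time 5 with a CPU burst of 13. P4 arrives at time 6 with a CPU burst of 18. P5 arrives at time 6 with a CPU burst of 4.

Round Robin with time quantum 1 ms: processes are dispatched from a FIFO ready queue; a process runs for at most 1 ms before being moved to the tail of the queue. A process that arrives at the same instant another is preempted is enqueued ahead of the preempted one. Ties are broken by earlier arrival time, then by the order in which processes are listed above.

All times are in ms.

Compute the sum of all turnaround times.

Gantt: | idle 0-1 | P1 1-4 | P2 4-5 | P1 5-6 | P3 6-7 | P2 7-8 | P4 8-9 | P5 9-10 | P1 10-11 | P3 11-12 | P2 12-13 | P4 13-14 | P5 14-15 | P3 15-16 | P2 16-17 | P4 17-18 | P5 18-19 | P3 19-20 | P2 20-21 | P4 21-22 | P5 22-23 | P3 23-24 | P2 24-25 | P4 25-26 | P3 26-27 | P2 27-28 | P4 28-29 | P3 29-30 | P2 30-31 | P4 31-32 | P3 32-33 | P2 33-34 | P4 34-35 | P3 35-36 | P2 36-37 | P4 37-38 | P3 38-39 | P2 39-40 | P4 40-41 | P3 41-42 | P2 42-43 | P4 43-44 | P3 44-45 | P2 45-46 | P4 46-47 | P3 47-48 | P2 48-49 | P4 49-50 | P2 50-51 | P4 51-52 | P2 52-53 | P4 53-57 |
Completion: P1=11  P2=53  P3=48  P4=57  P5=23
Turnaround (C−A): P1=10  P2=49  P3=43  P4=51  P5=17
Turnaround = completion − arrival: P1=10, P2=49, P3=43, P4=51, P5=17
Total turnaround = 10 + 49 + 43 + 51 + 17 = 170

170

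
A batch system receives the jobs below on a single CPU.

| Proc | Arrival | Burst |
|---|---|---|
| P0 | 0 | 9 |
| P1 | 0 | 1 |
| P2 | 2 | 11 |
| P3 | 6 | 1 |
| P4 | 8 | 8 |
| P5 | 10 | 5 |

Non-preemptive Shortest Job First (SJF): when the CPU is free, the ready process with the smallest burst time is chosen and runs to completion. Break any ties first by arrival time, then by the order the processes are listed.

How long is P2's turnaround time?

Timeline: | P1 0-1 | P0 1-10 | P3 10-11 | P5 11-16 | P4 16-24 | P2 24-35 |
Completion: P0=10  P1=1  P2=35  P3=11  P4=24  P5=16
Turnaround (C−A): P0=10  P1=1  P2=33  P3=5  P4=16  P5=6
Turnaround(P2) = completion − arrival = 35 − 2 = 33

33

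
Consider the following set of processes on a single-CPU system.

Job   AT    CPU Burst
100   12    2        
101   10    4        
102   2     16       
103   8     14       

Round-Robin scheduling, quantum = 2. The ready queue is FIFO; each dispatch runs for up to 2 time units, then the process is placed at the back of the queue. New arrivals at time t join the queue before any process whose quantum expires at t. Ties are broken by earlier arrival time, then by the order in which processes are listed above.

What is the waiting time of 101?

8

Schedule: | idle 0-2 | 102 2-8 | 103 8-10 | 102 10-12 | 101 12-14 | 103 14-16 | 100 16-18 | 102 18-20 | 101 20-22 | 103 22-24 | 102 24-26 | 103 26-28 | 102 28-30 | 103 30-32 | 102 32-34 | 103 34-38 |
Completion: 100=18  101=22  102=34  103=38
Turnaround (C−A): 100=6  101=12  102=32  103=30
Waiting(101) = turnaround − burst = 12 − 4 = 8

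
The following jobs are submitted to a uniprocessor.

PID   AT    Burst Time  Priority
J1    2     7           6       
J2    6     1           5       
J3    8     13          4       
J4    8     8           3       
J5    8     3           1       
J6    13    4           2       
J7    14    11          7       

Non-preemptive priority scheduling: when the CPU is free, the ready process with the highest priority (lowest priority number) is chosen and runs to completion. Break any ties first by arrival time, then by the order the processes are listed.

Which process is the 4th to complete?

Timeline: | idle 0-2 | J1 2-9 | J5 9-12 | J4 12-20 | J6 20-24 | J3 24-37 | J2 37-38 | J7 38-49 |
Completion: J1=9  J2=38  J3=37  J4=20  J5=12  J6=24  J7=49
Turnaround (C−A): J1=7  J2=32  J3=29  J4=12  J5=4  J6=11  J7=35
Finish order: J1 → J5 → J4 → J6 → J3 → J2 → J7

J6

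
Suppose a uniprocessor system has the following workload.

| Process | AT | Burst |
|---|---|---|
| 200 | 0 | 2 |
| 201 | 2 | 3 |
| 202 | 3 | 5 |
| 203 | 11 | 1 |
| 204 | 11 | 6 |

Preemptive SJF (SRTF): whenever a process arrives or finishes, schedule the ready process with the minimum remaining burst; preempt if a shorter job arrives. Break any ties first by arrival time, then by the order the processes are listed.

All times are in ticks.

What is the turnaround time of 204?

7

Schedule: | 200 0-2 | 201 2-5 | 202 5-10 | idle 10-11 | 203 11-12 | 204 12-18 |
Completion: 200=2  201=5  202=10  203=12  204=18
Turnaround (C−A): 200=2  201=3  202=7  203=1  204=7
Turnaround(204) = completion − arrival = 18 − 11 = 7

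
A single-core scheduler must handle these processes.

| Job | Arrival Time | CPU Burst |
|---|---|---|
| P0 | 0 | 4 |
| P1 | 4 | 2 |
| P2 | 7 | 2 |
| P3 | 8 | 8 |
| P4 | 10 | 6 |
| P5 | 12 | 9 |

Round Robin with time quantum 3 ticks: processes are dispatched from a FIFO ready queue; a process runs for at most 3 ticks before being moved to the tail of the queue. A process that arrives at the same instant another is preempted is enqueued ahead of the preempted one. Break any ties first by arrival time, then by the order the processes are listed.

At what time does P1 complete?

6

Gantt: | P0 0-4 | P1 4-6 | idle 6-7 | P2 7-9 | P3 9-12 | P4 12-15 | P5 15-18 | P3 18-21 | P4 21-24 | P5 24-27 | P3 27-29 | P5 29-32 |
Completion: P0=4  P1=6  P2=9  P3=29  P4=24  P5=32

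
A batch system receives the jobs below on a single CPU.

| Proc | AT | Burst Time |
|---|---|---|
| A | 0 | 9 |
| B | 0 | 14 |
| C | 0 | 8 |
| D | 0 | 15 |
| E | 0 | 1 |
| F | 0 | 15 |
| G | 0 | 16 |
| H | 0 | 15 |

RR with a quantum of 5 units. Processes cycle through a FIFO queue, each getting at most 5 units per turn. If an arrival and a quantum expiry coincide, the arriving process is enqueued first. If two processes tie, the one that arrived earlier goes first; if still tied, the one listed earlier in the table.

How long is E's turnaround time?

21

Timeline: | A 0-5 | B 5-10 | C 10-15 | D 15-20 | E 20-21 | F 21-26 | G 26-31 | H 31-36 | A 36-40 | B 40-45 | C 45-48 | D 48-53 | F 53-58 | G 58-63 | H 63-68 | B 68-72 | D 72-77 | F 77-82 | G 82-87 | H 87-92 | G 92-93 |
Completion: A=40  B=72  C=48  D=77  E=21  F=82  G=93  H=92
Turnaround (C−A): A=40  B=72  C=48  D=77  E=21  F=82  G=93  H=92
Turnaround(E) = completion − arrival = 21 − 0 = 21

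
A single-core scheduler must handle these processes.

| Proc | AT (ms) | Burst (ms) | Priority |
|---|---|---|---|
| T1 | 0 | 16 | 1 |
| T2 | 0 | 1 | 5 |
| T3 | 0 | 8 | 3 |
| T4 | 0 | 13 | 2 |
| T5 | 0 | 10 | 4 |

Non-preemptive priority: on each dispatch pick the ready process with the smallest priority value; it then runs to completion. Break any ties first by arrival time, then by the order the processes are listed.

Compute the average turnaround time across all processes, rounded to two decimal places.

35.40

Timeline: | T1 0-16 | T4 16-29 | T3 29-37 | T5 37-47 | T2 47-48 |
Completion: T1=16  T2=48  T3=37  T4=29  T5=47
Turnaround times: T1=16, T2=48, T3=37, T4=29, T5=47
Average turnaround = (16+48+37+29+47) / 5 = 177/5 = 35.40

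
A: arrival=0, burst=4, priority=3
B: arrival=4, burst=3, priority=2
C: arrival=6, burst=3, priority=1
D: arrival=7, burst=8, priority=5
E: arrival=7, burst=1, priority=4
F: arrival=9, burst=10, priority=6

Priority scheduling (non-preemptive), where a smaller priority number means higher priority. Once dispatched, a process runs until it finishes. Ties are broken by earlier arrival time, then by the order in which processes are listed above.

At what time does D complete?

19

Gantt: | A 0-4 | B 4-7 | C 7-10 | E 10-11 | D 11-19 | F 19-29 |
Completion: A=4  B=7  C=10  D=19  E=11  F=29
Turnaround (C−A): A=4  B=3  C=4  D=12  E=4  F=20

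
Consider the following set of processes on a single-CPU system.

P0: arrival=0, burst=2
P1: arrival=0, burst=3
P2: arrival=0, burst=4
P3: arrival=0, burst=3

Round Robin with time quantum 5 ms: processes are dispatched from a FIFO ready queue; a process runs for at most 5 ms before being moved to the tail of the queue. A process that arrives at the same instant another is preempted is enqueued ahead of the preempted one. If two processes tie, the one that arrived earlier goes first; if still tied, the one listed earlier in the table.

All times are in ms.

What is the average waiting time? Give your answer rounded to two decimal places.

Schedule: | P0 0-2 | P1 2-5 | P2 5-9 | P3 9-12 |
Completion: P0=2  P1=5  P2=9  P3=12
Turnaround (C−A): P0=2  P1=5  P2=9  P3=12
Waiting times: P0=0, P1=2, P2=5, P3=9
Average waiting = (0+2+5+9) / 4 = 16/4 = 4.00

4.00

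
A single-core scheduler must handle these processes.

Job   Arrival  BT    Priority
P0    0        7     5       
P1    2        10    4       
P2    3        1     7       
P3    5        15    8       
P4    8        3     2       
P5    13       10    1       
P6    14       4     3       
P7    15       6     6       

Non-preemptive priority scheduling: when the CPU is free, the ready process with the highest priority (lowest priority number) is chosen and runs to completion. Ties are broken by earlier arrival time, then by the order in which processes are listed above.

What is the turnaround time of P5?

Schedule: | P0 0-7 | P1 7-17 | P5 17-27 | P4 27-30 | P6 30-34 | P7 34-40 | P2 40-41 | P3 41-56 |
Completion: P0=7  P1=17  P2=41  P3=56  P4=30  P5=27  P6=34  P7=40
Turnaround (C−A): P0=7  P1=15  P2=38  P3=51  P4=22  P5=14  P6=20  P7=25
Turnaround(P5) = completion − arrival = 27 − 13 = 14

14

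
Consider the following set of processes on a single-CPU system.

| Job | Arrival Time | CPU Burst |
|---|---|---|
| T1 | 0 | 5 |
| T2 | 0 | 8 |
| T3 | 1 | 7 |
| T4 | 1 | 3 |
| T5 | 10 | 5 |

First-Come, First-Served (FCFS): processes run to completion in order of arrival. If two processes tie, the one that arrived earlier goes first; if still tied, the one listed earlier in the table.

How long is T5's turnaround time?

18

Schedule: | T1 0-5 | T2 5-13 | T3 13-20 | T4 20-23 | T5 23-28 |
Completion: T1=5  T2=13  T3=20  T4=23  T5=28
Turnaround (C−A): T1=5  T2=13  T3=19  T4=22  T5=18
Turnaround(T5) = completion − arrival = 28 − 10 = 18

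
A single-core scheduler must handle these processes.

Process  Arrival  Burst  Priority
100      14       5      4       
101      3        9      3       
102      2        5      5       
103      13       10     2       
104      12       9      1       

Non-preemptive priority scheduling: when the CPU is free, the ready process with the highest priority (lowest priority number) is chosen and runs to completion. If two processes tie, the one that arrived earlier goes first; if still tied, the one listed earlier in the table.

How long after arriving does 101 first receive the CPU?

Timeline: | idle 0-2 | 102 2-7 | 101 7-16 | 104 16-25 | 103 25-35 | 100 35-40 |
Completion: 100=40  101=16  102=7  103=35  104=25
Turnaround (C−A): 100=26  101=13  102=5  103=22  104=13
Response(101) = first start − arrival = 7 − 3 = 4

4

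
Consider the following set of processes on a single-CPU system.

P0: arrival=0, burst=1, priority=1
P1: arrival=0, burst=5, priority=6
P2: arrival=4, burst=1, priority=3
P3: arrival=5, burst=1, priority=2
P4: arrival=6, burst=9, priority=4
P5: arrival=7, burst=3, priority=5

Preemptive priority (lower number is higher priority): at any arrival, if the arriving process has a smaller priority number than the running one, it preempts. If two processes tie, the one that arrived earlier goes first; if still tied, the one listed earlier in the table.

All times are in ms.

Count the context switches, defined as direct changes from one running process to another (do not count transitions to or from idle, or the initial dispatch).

Schedule: | P0 0-1 | P1 1-4 | P2 4-5 | P3 5-6 | P4 6-15 | P5 15-18 | P1 18-20 |
Completion: P0=1  P1=20  P2=5  P3=6  P4=15  P5=18
Turnaround (C−A): P0=1  P1=20  P2=1  P3=1  P4=9  P5=11

6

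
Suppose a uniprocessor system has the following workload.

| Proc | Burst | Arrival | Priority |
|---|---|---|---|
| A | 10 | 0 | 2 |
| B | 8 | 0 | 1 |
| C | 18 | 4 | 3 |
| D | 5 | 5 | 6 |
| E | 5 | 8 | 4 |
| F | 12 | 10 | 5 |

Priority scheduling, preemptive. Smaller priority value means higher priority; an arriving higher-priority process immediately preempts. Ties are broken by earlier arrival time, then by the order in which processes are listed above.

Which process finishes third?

Schedule: | B 0-8 | A 8-18 | C 18-36 | E 36-41 | F 41-53 | D 53-58 |
Completion: A=18  B=8  C=36  D=58  E=41  F=53
Finish order: B → A → C → E → F → D

C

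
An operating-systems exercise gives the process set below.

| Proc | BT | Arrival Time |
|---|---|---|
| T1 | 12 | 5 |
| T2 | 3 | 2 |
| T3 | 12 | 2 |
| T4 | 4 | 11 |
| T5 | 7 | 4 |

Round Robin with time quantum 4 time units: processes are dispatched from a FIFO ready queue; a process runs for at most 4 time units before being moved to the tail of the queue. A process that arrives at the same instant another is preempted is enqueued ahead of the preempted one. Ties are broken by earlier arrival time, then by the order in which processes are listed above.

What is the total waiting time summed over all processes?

Timeline: | idle 0-2 | T2 2-5 | T3 5-9 | T5 9-13 | T1 13-17 | T3 17-21 | T4 21-25 | T5 25-28 | T1 28-32 | T3 32-36 | T1 36-40 |
Completion: T1=40  T2=5  T3=36  T4=25  T5=28
Turnaround (C−A): T1=35  T2=3  T3=34  T4=14  T5=24
Waiting = turnaround − burst: T1=23, T2=0, T3=22, T4=10, T5=17
Total waiting = 23 + 0 + 22 + 10 + 17 = 72

72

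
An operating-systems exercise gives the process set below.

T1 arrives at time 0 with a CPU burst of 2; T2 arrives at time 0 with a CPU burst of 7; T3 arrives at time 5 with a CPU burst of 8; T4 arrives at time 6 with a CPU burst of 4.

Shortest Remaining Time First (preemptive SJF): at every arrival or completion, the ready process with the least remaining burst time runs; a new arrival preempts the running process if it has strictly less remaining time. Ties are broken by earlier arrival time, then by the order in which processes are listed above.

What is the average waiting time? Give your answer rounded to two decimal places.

Gantt: | T1 0-2 | T2 2-9 | T4 9-13 | T3 13-21 |
Completion: T1=2  T2=9  T3=21  T4=13
Turnaround (C−A): T1=2  T2=9  T3=16  T4=7
Waiting times: T1=0, T2=2, T3=8, T4=3
Average waiting = (0+2+8+3) / 4 = 13/4 = 3.25

3.25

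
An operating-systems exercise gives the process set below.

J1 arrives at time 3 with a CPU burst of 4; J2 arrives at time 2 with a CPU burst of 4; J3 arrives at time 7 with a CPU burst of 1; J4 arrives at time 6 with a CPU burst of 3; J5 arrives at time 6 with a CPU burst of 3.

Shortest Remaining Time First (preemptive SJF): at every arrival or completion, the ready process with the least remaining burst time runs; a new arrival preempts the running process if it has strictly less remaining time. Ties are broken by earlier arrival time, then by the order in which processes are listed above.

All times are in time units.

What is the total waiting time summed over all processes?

15

Schedule: | idle 0-2 | J2 2-6 | J4 6-7 | J3 7-8 | J4 8-10 | J5 10-13 | J1 13-17 |
Completion: J1=17  J2=6  J3=8  J4=10  J5=13
Waiting = turnaround − burst: J1=10, J2=0, J3=0, J4=1, J5=4
Total waiting = 10 + 0 + 0 + 1 + 4 = 15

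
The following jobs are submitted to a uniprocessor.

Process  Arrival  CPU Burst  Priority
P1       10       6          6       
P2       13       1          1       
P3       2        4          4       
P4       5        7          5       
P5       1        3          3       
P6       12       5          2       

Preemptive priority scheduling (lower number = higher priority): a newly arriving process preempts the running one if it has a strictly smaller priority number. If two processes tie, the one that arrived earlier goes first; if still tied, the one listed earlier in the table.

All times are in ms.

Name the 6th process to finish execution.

P1

Timeline: | idle 0-1 | P5 1-4 | P3 4-8 | P4 8-12 | P6 12-13 | P2 13-14 | P6 14-18 | P4 18-21 | P1 21-27 |
Completion: P1=27  P2=14  P3=8  P4=21  P5=4  P6=18
Turnaround (C−A): P1=17  P2=1  P3=6  P4=16  P5=3  P6=6
Finish order: P5 → P3 → P2 → P6 → P4 → P1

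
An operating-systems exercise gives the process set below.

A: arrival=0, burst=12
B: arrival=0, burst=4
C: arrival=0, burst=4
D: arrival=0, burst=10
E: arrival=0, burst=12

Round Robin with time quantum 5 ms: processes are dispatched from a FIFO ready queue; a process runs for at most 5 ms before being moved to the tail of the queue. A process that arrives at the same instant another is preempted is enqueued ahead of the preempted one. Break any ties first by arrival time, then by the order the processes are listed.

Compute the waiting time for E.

30

Schedule: | A 0-5 | B 5-9 | C 9-13 | D 13-18 | E 18-23 | A 23-28 | D 28-33 | E 33-38 | A 38-40 | E 40-42 |
Completion: A=40  B=9  C=13  D=33  E=42
Waiting(E) = turnaround − burst = 42 − 12 = 30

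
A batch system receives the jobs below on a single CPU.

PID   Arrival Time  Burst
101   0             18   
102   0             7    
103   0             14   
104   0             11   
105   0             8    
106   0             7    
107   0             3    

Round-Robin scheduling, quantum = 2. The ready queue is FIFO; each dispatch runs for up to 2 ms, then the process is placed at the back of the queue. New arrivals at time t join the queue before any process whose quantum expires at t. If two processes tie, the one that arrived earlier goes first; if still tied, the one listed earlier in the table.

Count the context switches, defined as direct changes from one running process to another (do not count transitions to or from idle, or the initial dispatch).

34

Gantt: | 101 0-2 | 102 2-4 | 103 4-6 | 104 6-8 | 105 8-10 | 106 10-12 | 107 12-14 | 101 14-16 | 102 16-18 | 103 18-20 | 104 20-22 | 105 22-24 | 106 24-26 | 107 26-27 | 101 27-29 | 102 29-31 | 103 31-33 | 104 33-35 | 105 35-37 | 106 37-39 | 101 39-41 | 102 41-42 | 103 42-44 | 104 44-46 | 105 46-48 | 106 48-49 | 101 49-51 | 103 51-53 | 104 53-55 | 101 55-57 | 103 57-59 | 104 59-60 | 101 60-62 | 103 62-64 | 101 64-68 |
Completion: 101=68  102=42  103=64  104=60  105=48  106=49  107=27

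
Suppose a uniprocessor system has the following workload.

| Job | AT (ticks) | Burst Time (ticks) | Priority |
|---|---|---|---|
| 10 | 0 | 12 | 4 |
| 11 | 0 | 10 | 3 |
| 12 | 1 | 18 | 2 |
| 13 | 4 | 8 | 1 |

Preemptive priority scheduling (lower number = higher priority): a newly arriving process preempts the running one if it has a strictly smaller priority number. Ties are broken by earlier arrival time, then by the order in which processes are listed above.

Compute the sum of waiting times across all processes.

70

Gantt: | 11 0-1 | 12 1-4 | 13 4-12 | 12 12-27 | 11 27-36 | 10 36-48 |
Completion: 10=48  11=36  12=27  13=12
Waiting = turnaround − burst: 10=36, 11=26, 12=8, 13=0
Total waiting = 36 + 26 + 8 + 0 = 70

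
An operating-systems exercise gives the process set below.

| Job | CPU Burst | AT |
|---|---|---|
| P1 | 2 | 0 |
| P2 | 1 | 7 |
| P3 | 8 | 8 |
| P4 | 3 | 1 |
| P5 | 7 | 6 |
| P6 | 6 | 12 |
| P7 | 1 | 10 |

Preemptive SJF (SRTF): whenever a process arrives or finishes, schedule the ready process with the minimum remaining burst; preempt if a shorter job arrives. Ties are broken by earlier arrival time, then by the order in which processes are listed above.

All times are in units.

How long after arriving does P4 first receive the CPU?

Timeline: | P1 0-2 | P4 2-5 | idle 5-6 | P5 6-7 | P2 7-8 | P5 8-10 | P7 10-11 | P5 11-15 | P6 15-21 | P3 21-29 |
Completion: P1=2  P2=8  P3=29  P4=5  P5=15  P6=21  P7=11
Turnaround (C−A): P1=2  P2=1  P3=21  P4=4  P5=9  P6=9  P7=1
Response(P4) = first start − arrival = 2 − 1 = 1

1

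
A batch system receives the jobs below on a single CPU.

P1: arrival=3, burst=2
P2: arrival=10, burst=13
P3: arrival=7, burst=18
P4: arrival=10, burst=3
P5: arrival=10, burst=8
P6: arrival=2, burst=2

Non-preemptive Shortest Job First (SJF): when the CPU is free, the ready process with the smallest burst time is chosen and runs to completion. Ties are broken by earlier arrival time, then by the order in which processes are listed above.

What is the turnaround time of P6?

Gantt: | idle 0-2 | P6 2-4 | P1 4-6 | idle 6-7 | P3 7-25 | P4 25-28 | P5 28-36 | P2 36-49 |
Completion: P1=6  P2=49  P3=25  P4=28  P5=36  P6=4
Turnaround (C−A): P1=3  P2=39  P3=18  P4=18  P5=26  P6=2
Turnaround(P6) = completion − arrival = 4 − 2 = 2

2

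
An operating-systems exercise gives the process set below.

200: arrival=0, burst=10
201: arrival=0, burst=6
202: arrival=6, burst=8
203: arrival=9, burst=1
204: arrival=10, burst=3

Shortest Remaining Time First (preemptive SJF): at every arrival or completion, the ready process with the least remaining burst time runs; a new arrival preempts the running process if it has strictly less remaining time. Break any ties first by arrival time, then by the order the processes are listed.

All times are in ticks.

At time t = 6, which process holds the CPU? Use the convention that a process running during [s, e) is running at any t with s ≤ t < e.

Gantt: | 201 0-6 | 202 6-9 | 203 9-10 | 204 10-13 | 202 13-18 | 200 18-28 |
Completion: 200=28  201=6  202=18  203=10  204=13

202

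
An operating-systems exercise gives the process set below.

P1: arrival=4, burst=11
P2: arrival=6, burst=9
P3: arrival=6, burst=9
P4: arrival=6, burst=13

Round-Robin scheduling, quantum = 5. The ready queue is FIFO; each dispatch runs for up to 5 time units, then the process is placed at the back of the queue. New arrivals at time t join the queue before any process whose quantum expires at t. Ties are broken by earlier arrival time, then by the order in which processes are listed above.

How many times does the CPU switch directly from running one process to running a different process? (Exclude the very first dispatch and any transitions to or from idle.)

Timeline: | idle 0-4 | P1 4-9 | P2 9-14 | P3 14-19 | P4 19-24 | P1 24-29 | P2 29-33 | P3 33-37 | P4 37-42 | P1 42-43 | P4 43-46 |
Completion: P1=43  P2=33  P3=37  P4=46

9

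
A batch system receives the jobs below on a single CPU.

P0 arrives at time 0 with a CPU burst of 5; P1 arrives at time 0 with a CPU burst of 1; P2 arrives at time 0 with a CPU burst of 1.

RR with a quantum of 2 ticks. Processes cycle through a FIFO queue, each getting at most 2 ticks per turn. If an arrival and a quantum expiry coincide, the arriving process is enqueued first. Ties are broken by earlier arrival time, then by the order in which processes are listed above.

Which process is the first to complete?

P1

Timeline: | P0 0-2 | P1 2-3 | P2 3-4 | P0 4-7 |
Completion: P0=7  P1=3  P2=4
Turnaround (C−A): P0=7  P1=3  P2=4
Finish order: P1 → P2 → P0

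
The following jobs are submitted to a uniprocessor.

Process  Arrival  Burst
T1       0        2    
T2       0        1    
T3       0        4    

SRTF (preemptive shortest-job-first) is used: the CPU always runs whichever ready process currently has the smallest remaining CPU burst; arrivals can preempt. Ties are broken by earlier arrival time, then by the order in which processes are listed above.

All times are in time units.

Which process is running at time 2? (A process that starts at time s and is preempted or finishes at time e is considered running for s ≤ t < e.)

T1

Schedule: | T2 0-1 | T1 1-3 | T3 3-7 |
Completion: T1=3  T2=1  T3=7
Turnaround (C−A): T1=3  T2=1  T3=7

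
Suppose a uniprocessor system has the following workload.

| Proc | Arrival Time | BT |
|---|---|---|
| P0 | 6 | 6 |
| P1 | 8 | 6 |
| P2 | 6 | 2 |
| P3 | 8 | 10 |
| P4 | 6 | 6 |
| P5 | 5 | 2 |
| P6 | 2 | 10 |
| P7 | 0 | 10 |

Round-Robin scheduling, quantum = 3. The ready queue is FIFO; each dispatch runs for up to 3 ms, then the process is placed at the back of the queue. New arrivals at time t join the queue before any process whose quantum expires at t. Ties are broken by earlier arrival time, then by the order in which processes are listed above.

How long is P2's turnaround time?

10

Schedule: | P7 0-3 | P6 3-6 | P7 6-9 | P5 9-11 | P0 11-14 | P2 14-16 | P4 16-19 | P6 19-22 | P1 22-25 | P3 25-28 | P7 28-31 | P0 31-34 | P4 34-37 | P6 37-40 | P1 40-43 | P3 43-46 | P7 46-47 | P6 47-48 | P3 48-52 |
Completion: P0=34  P1=43  P2=16  P3=52  P4=37  P5=11  P6=48  P7=47
Turnaround(P2) = completion − arrival = 16 − 6 = 10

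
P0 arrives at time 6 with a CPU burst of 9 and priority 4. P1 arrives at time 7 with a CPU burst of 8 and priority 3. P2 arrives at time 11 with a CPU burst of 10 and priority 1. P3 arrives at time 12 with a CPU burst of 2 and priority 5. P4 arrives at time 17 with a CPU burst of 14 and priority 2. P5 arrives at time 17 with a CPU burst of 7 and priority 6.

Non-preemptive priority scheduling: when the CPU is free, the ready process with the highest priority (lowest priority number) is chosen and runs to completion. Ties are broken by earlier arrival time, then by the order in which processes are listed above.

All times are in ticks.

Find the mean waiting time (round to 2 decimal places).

Timeline: | idle 0-6 | P0 6-15 | P2 15-25 | P4 25-39 | P1 39-47 | P3 47-49 | P5 49-56 |
Completion: P0=15  P1=47  P2=25  P3=49  P4=39  P5=56
Turnaround (C−A): P0=9  P1=40  P2=14  P3=37  P4=22  P5=39
Waiting times: P0=0, P1=32, P2=4, P3=35, P4=8, P5=32
Average waiting = (0+32+4+35+8+32) / 6 = 111/6 = 18.50

18.50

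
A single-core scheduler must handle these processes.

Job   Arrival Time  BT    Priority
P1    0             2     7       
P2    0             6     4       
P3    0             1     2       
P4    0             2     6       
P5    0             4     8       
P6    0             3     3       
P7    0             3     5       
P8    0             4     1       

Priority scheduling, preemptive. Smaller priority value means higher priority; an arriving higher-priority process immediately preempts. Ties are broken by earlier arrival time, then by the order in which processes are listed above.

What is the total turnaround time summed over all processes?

Gantt: | P8 0-4 | P3 4-5 | P6 5-8 | P2 8-14 | P7 14-17 | P4 17-19 | P1 19-21 | P5 21-25 |
Completion: P1=21  P2=14  P3=5  P4=19  P5=25  P6=8  P7=17  P8=4
Turnaround = completion − arrival: P1=21, P2=14, P3=5, P4=19, P5=25, P6=8, P7=17, P8=4
Total turnaround = 21 + 14 + 5 + 19 + 25 + 8 + 17 + 4 = 113

113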